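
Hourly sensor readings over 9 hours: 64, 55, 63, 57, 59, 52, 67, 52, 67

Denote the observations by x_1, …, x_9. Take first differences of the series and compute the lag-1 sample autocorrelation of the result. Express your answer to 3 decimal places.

First differences Δx: -9, 8, -6, 2, -7, 15, -15, 15
Mean of differences = 0.3750
Numerator Σ(Δx_t−Δx̄)(Δx_{t+1}−Δx̄) = -700.0156
Denominator Σ(Δx_t−Δx̄)² = 907.8750
r_1(Δx) = -700.0156 / 907.8750 = -0.771

-0.771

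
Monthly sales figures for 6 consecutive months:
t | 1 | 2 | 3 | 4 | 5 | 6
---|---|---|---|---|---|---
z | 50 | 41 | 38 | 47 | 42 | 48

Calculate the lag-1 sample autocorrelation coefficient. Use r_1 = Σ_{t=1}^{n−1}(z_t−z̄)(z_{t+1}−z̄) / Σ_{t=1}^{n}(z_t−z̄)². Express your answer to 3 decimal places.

Mean z̄ = (50 + 41 + 38 + 47 + 42 + 48)/6 = 44.3333
Σ(z_t−z̄)(z_{t+1}−z̄) = (-18.8889) + (21.1111) + (-16.8889) + (-6.2222) + (-8.5556) = -29.4444
Denominator Σ(z_t−z̄)² = 109.3333
r_1 = -29.4444 / 109.3333 = -0.269

-0.269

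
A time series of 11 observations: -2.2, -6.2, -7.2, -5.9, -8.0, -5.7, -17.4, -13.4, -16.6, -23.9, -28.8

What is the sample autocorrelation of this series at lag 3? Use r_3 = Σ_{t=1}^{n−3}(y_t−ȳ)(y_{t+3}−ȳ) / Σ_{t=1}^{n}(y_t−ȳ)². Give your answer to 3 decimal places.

Mean ȳ = (-2.2 − 6.2 − 7.2 − 5.9 − 8.0 − 5.7 − 17.4 − 13.4 − 16.6 − 23.9 − 28.8)/11 = -12.3000
Numerator Σ_{t=1}^{8}(y_t−ȳ)(y_{t+3}−ȳ) = 136.0900
Denominator Σ(y_t−ȳ)² = 720.7600
r_3 = 136.0900 / 720.7600 = 0.189

0.189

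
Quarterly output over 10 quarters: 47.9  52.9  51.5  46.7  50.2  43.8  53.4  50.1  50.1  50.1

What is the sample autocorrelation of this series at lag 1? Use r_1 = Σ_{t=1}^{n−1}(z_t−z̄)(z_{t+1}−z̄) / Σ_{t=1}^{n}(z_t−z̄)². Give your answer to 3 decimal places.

-0.398

Mean z̄ = (47.9 + 52.9 + 51.5 + 46.7 + 50.2 + 43.8 + 53.4 + 50.1 + 50.1 + 50.1)/10 = 49.6700
Numerator Σ_{t=1}^{9}(z_t−z̄)(z_{t+1}−z̄) = -29.8479
Denominator Σ(z_t−z̄)² = 74.9410
r_1 = -29.8479 / 74.9410 = -0.398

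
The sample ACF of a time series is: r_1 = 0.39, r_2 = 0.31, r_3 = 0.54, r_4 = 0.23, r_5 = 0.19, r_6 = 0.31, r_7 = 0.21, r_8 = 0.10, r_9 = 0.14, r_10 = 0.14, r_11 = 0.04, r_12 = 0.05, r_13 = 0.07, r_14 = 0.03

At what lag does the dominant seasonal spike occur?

The largest autocorrelation is r_3 = 0.54; the remaining lags stay at or below 0.39. The elevated value at lag 1 (0.39), dropping to 0.31 at lag 2, reflects decaying short-term dependence rather than seasonality.
The dominant spike at lag 3 indicates a seasonal period of 3.

3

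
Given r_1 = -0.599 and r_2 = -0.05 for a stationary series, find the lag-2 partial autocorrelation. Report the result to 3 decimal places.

-0.638

φ_{22} = (r_2 − r_1²) / (1 − r_1²)
r_1² = (-0.599)² = 0.358801
Numerator = -0.05 − 0.3588 = -0.4088; denominator = 1 − 0.3588 = 0.6412
φ_{22} = -0.4088 / 0.6412 = -0.638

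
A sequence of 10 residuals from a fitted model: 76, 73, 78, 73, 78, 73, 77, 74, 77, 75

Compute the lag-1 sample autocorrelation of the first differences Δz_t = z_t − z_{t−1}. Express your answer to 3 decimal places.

First differences Δz: -3, 5, -5, 5, -5, 4, -3, 3, -2
Mean of differences = -0.1111
Numerator Σ(Δz_t−Δz̄)(Δz_{t+1}−Δz̄) = -136.5679
Denominator Σ(Δz_t−Δz̄)² = 146.8889
r_1(Δz) = -136.5679 / 146.8889 = -0.930

-0.930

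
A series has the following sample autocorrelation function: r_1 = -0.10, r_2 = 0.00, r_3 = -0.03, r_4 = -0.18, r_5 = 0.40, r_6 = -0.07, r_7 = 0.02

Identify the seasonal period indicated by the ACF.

The largest autocorrelation is r_5 = 0.40; the remaining lags stay at or below 0.02.
The dominant spike at lag 5 indicates a seasonal period of 5.

5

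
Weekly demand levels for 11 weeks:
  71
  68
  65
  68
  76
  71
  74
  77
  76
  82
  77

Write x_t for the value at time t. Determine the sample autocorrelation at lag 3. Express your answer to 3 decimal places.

0.145

Mean x̄ = (71 + 68 + 65 + 68 + 76 + 71 + 74 + 77 + 76 + 82 + 77)/11 = 73.1818
Numerator Σ_{t=1}^{8}(x_t−x̄)(x_{t+3}−x̄) = 36.7190
Denominator Σ(x_t−x̄)² = 253.6364
r_3 = 36.7190 / 253.6364 = 0.145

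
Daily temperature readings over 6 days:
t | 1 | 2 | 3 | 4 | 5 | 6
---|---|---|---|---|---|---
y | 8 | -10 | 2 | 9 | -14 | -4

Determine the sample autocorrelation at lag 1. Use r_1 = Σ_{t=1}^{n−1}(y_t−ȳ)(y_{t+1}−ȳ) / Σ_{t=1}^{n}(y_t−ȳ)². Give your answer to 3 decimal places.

-0.388

Mean ȳ = (8 − 10 + 2 + 9 − 14 − 4)/6 = -1.5000
Deviations from mean: 9.5000, -8.5000, 3.5000, 10.5000, -12.5000, -2.5000
Numerator Σ_{t=1}^{5}(y_t−ȳ)(y_{t+1}−ȳ) = -173.7500
Denominator Σ(y_t−ȳ)² = 447.5000
r_1 = -173.7500 / 447.5000 = -0.388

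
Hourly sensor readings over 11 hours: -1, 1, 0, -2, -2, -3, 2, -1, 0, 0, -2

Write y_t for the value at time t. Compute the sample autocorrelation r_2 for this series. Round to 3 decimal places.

-0.109

Mean ȳ = (-1 + 1 + 0 − 2 − 2 − 3 + 2 − 1 + 0 + 0 − 2)/11 = -0.7273
Numerator Σ_{t=1}^{9}(y_t−ȳ)(y_{t+2}−ȳ) = -2.4215
Denominator Σ(y_t−ȳ)² = 22.1818
r_2 = -2.4215 / 22.1818 = -0.109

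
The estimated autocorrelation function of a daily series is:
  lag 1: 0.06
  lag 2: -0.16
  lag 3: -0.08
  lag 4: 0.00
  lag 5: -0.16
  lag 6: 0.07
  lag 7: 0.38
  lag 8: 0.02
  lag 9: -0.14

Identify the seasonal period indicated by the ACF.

The largest autocorrelation is r_7 = 0.38; the remaining lags stay at or below 0.07.
The dominant spike at lag 7 indicates a seasonal period of 7.

7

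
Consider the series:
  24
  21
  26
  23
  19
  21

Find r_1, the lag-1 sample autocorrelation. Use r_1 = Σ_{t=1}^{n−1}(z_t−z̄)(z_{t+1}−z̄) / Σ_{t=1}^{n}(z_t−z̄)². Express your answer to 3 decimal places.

Mean z̄ = (24 + 21 + 26 + 23 + 19 + 21)/6 = 22.3333
Deviations from mean: 1.6667, -1.3333, 3.6667, 0.6667, -3.3333, -1.3333
Σ(z_t−z̄)(z_{t+1}−z̄) = (-2.2222) + (-4.8889) + (2.4444) + (-2.2222) + (4.4444) = -2.4444
Denominator Σ(z_t−z̄)² = 31.3333
r_1 = -2.4444 / 31.3333 = -0.078

-0.078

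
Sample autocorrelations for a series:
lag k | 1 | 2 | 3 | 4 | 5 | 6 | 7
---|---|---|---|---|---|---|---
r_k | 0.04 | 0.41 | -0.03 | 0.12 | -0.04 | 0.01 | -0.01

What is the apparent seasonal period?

The largest autocorrelation is r_2 = 0.41; the remaining lags stay at or below 0.12.
The dominant spike at lag 2 indicates a seasonal period of 2.

2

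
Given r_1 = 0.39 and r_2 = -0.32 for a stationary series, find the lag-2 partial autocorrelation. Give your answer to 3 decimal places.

φ_{22} = (r_2 − r_1²) / (1 − r_1²)
r_1² = (0.39)² = 0.1521
Numerator = -0.32 − 0.1521 = -0.4721; denominator = 1 − 0.1521 = 0.8479
φ_{22} = -0.4721 / 0.8479 = -0.557

-0.557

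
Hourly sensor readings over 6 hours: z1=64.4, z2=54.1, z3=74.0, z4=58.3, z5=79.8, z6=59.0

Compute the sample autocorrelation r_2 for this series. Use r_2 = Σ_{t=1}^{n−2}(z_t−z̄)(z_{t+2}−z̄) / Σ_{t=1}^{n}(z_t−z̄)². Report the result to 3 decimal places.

Mean z̄ = (64.4 + 54.1 + 74.0 + 58.3 + 79.8 + 59.0)/6 = 64.9333
Deviations from mean: -0.5333, -10.8333, 9.0667, -6.6333, 14.8667, -5.9333
Numerator Σ_{t=1}^{4}(z_t−z̄)(z_{t+2}−z̄) = 241.1744
Denominator Σ(z_t−z̄)² = 500.0733
r_2 = 241.1744 / 500.0733 = 0.482

0.482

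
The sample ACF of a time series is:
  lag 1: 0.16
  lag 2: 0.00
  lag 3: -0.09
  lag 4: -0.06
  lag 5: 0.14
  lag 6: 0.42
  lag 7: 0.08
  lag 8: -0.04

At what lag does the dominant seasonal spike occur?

6

The largest autocorrelation is r_6 = 0.42; the remaining lags stay at or below 0.16.
The dominant spike at lag 6 indicates a seasonal period of 6.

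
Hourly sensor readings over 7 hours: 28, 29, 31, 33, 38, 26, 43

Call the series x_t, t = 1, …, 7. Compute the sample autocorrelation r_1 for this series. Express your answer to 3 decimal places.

Mean x̄ = (28 + 29 + 31 + 33 + 38 + 26 + 43)/7 = 32.5714
Deviations from mean: -4.5714, -3.5714, -1.5714, 0.4286, 5.4286, -6.5714, 10.4286
Σ(x_t−x̄)(x_{t+1}−x̄) = (16.3265) + (5.6122) + (-0.6735) + (2.3265) + (-35.6735) + (-68.5306) = -80.6122
Denominator Σ(x_t−x̄)² = 217.7143
r_1 = -80.6122 / 217.7143 = -0.370

-0.370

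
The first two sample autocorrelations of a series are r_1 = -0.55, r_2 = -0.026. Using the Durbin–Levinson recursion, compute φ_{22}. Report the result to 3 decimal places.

φ_{22} = (r_2 − r_1²) / (1 − r_1²)
r_1² = (-0.55)² = 0.3025
Numerator = -0.026 − 0.3025 = -0.3285; denominator = 1 − 0.3025 = 0.6975
φ_{22} = -0.3285 / 0.6975 = -0.471

-0.471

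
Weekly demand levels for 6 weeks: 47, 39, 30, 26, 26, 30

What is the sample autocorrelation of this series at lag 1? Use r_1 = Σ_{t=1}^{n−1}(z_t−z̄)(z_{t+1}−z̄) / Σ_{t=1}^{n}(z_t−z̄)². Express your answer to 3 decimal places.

Mean z̄ = (47 + 39 + 30 + 26 + 26 + 30)/6 = 33.0000
Deviations from mean: 14.0000, 6.0000, -3.0000, -7.0000, -7.0000, -3.0000
Numerator Σ_{t=1}^{5}(z_t−z̄)(z_{t+1}−z̄) = 157.0000
Denominator Σ(z_t−z̄)² = 348.0000
r_1 = 157.0000 / 348.0000 = 0.451

0.451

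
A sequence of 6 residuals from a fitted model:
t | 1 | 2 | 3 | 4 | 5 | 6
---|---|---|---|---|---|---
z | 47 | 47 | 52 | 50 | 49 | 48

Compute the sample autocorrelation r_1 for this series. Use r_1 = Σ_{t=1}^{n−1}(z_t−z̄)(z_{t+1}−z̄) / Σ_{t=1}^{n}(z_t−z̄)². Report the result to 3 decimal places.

0.069

Mean z̄ = (47 + 47 + 52 + 50 + 49 + 48)/6 = 48.8333
Deviations from mean: -1.8333, -1.8333, 3.1667, 1.1667, 0.1667, -0.8333
Σ(z_t−z̄)(z_{t+1}−z̄) = (3.3611) + (-5.8056) + (3.6944) + (0.1944) + (-0.1389) = 1.3056
Denominator Σ(z_t−z̄)² = 18.8333
r_1 = 1.3056 / 18.8333 = 0.069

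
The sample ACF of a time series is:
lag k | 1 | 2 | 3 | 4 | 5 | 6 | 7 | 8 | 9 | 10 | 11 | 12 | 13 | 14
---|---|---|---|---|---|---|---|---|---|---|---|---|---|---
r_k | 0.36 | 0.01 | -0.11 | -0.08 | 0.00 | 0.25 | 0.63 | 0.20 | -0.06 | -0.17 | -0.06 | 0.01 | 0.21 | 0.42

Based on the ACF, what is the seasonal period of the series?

The largest autocorrelation is r_7 = 0.63, with a weaker echo at lag 14 (0.42); the remaining lags stay at or below 0.36. The elevated value at lag 1 (0.36), dropping to 0.01 at lag 2, reflects decaying short-term dependence rather than seasonality.
The dominant spike at lag 7 indicates a seasonal period of 7.

7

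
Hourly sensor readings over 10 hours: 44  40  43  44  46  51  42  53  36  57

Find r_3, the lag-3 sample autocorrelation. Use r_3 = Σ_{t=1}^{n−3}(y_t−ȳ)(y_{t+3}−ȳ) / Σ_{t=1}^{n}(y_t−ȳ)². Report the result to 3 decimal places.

-0.270

Mean ȳ = (44 + 40 + 43 + 44 + 46 + 51 + 42 + 53 + 36 + 57)/10 = 45.6000
Σ(y_t−ȳ)(y_{t+3}−ȳ) = (2.5600) + (-2.2400) + (-14.0400) + (5.7600) + (2.9600) + (-51.8400) + (-41.0400) = -97.8800
Denominator Σ(y_t−ȳ)² = 362.4000
r_3 = -97.8800 / 362.4000 = -0.270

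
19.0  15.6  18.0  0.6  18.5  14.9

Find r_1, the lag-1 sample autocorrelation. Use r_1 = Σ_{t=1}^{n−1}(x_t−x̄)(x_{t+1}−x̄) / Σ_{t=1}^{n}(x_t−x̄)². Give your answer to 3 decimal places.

Mean x̄ = (19.0 + 15.6 + 18.0 + 0.6 + 18.5 + 14.9)/6 = 14.4333
Deviations from mean: 4.5667, 1.1667, 3.5667, -13.8333, 4.0667, 0.4667
Σ(x_t−x̄)(x_{t+1}−x̄) = (5.3278) + (4.1611) + (-49.3389) + (-56.2556) + (1.8978) = -94.2078
Denominator Σ(x_t−x̄)² = 243.0533
r_1 = -94.2078 / 243.0533 = -0.388

-0.388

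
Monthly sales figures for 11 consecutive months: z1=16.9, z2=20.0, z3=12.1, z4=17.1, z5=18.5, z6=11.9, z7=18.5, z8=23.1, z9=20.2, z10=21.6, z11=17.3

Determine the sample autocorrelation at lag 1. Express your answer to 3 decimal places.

Mean z̄ = (16.9 + 20.0 + 12.1 + 17.1 + 18.5 + 11.9 + 18.5 + 23.1 + 20.2 + 21.6 + 17.3)/11 = 17.9273
Numerator Σ_{t=1}^{10}(z_t−z̄)(z_{t+1}−z̄) = 3.9974
Denominator Σ(z_t−z̄)² = 122.7818
r_1 = 3.9974 / 122.7818 = 0.033

0.033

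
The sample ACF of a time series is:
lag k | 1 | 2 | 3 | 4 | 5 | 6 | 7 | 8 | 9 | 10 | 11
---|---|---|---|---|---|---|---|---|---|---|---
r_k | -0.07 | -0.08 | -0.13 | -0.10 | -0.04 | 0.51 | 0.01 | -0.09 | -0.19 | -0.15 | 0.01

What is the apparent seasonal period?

The largest autocorrelation is r_6 = 0.51; the remaining lags stay at or below 0.01.
The dominant spike at lag 6 indicates a seasonal period of 6.

6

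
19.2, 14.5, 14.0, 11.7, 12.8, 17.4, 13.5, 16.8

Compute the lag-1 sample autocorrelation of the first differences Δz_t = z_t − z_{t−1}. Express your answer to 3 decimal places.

First differences Δz: -4.7, -0.5, -2.3, 1.1, 4.6, -3.9, 3.3
Mean of differences = -0.3429
Numerator Σ(Δz_t−Δz̄)(Δz_{t+1}−Δz̄) = -25.2404
Denominator Σ(Δz_t−Δz̄)² = 75.2771
r_1(Δz) = -25.2404 / 75.2771 = -0.335

-0.335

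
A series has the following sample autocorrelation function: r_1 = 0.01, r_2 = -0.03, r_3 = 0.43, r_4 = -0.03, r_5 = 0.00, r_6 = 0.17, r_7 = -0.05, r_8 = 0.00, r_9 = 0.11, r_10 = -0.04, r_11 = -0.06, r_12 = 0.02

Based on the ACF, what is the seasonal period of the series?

3

The largest autocorrelation is r_3 = 0.43, with a weaker echo at lag 6 (0.17); the remaining lags stay at or below 0.11.
The dominant spike at lag 3 indicates a seasonal period of 3.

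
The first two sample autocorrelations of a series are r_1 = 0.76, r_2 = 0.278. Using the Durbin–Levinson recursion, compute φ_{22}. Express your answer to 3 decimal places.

-0.709

φ_{22} = (r_2 − r_1²) / (1 − r_1²)
r_1² = (0.76)² = 0.5776
Numerator = 0.278 − 0.5776 = -0.2996; denominator = 1 − 0.5776 = 0.4224
φ_{22} = -0.2996 / 0.4224 = -0.709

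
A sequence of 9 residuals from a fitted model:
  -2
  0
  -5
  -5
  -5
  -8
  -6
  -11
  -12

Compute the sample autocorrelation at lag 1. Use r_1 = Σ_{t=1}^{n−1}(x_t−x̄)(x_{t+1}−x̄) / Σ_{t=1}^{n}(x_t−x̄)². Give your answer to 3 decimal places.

0.500

Mean x̄ = (-2 + 0 − 5 − 5 − 5 − 8 − 6 − 11 − 12)/9 = -6.0000
Numerator Σ_{t=1}^{8}(x_t−x̄)(x_{t+1}−x̄) = 60.0000
Denominator Σ(x_t−x̄)² = 120.0000
r_1 = 60.0000 / 120.0000 = 0.500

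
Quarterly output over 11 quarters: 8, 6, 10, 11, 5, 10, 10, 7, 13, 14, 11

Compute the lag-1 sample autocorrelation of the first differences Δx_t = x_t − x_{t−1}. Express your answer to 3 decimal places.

-0.422

First differences Δx: -2, 4, 1, -6, 5, 0, -3, 6, 1, -3
Mean of differences = 0.3000
Numerator Σ(Δx_t−Δx̄)(Δx_{t+1}−Δx̄) = -57.4900
Denominator Σ(Δx_t−Δx̄)² = 136.1000
r_1(Δx) = -57.4900 / 136.1000 = -0.422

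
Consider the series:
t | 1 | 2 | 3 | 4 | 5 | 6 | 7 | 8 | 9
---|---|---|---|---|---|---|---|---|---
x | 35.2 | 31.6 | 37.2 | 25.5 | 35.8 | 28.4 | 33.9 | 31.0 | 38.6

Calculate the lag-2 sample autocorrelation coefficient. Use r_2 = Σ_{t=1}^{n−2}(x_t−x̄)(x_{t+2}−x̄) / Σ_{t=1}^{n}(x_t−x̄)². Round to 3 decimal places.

0.568

Mean x̄ = (35.2 + 31.6 + 37.2 + 25.5 + 35.8 + 28.4 + 33.9 + 31.0 + 38.6)/9 = 33.0222
Σ(x_t−x̄)(x_{t+2}−x̄) = (9.0983) + (10.6983) + (11.6049) + (34.7694) + (2.4383) + (9.3472) + (4.8960) = 82.8523
Denominator Σ(x_t−x̄)² = 145.8556
r_2 = 82.8523 / 145.8556 = 0.568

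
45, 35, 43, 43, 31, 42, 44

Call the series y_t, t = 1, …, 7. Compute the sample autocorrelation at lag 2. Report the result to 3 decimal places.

Mean ȳ = (45 + 35 + 43 + 43 + 31 + 42 + 44)/7 = 40.4286
Σ(y_t−ȳ)(y_{t+2}−ȳ) = (11.7551) + (-13.9592) + (-24.2449) + (4.0408) + (-33.6735) = -56.0816
Denominator Σ(y_t−ȳ)² = 167.7143
r_2 = -56.0816 / 167.7143 = -0.334

-0.334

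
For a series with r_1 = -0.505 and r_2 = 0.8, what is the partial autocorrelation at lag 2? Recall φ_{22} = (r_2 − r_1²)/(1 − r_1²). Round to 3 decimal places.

0.732

φ_{22} = (r_2 − r_1²) / (1 − r_1²)
r_1² = (-0.505)² = 0.255025
Numerator = 0.8 − 0.2550 = 0.5450; denominator = 1 − 0.2550 = 0.7450
φ_{22} = 0.5450 / 0.7450 = 0.732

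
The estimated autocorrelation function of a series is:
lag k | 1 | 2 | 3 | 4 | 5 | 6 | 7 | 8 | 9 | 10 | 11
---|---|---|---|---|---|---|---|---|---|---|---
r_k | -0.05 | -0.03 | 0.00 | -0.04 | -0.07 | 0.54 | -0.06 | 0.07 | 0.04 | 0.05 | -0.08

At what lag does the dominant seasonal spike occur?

6

The largest autocorrelation is r_6 = 0.54; the remaining lags stay at or below 0.07.
The dominant spike at lag 6 indicates a seasonal period of 6.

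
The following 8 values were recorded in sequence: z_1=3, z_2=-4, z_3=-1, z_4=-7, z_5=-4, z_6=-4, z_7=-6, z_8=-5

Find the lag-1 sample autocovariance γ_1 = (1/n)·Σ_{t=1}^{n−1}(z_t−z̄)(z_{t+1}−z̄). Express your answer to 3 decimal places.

Mean z̄ = (3 − 4 − 1 − 7 − 4 − 4 − 6 − 5)/8 = -3.5000
Σ_{t=1}^{7}(z_t−z̄)(z_{t+1}−z̄) = -6.2500
γ_1 = -6.2500 / 8 = -0.781

-0.781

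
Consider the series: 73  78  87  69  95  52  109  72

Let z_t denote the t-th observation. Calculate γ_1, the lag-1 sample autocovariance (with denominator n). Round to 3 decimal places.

Mean z̄ = (73 + 78 + 87 + 69 + 95 + 52 + 109 + 72)/8 = 79.3750
Deviations: -6.3750, -1.3750, 7.6250, -10.3750, 15.6250, -27.3750, 29.6250, -7.3750
Σ_{t=1}^{7}(z_t−z̄)(z_{t+1}−z̄) = -1700.1406
γ_1 = -1700.1406 / 8 = -212.518

-212.518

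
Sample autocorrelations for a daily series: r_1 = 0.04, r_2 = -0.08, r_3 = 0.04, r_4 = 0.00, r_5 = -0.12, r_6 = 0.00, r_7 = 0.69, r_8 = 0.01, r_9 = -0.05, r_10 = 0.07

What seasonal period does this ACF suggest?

7

The largest autocorrelation is r_7 = 0.69; the remaining lags stay at or below 0.07.
The dominant spike at lag 7 indicates a seasonal period of 7.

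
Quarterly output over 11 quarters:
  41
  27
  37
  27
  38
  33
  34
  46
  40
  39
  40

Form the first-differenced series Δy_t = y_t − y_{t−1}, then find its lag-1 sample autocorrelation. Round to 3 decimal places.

-0.640

First differences Δy: -14, 10, -10, 11, -5, 1, 12, -6, -1, 1
Mean of differences = -0.1000
Numerator Σ(Δy_t−Δȳ)(Δy_{t+1}−Δȳ) = -463.8100
Denominator Σ(Δy_t−Δȳ)² = 724.9000
r_1(Δy) = -463.8100 / 724.9000 = -0.640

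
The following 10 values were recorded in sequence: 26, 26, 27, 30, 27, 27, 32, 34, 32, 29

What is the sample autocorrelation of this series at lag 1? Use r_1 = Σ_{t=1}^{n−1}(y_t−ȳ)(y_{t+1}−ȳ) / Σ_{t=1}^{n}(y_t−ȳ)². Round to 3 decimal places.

Mean ȳ = (26 + 26 + 27 + 30 + 27 + 27 + 32 + 34 + 32 + 29)/10 = 29.0000
Numerator Σ_{t=1}^{9}(y_t−ȳ)(y_{t+1}−ȳ) = 39.0000
Denominator Σ(y_t−ȳ)² = 74.0000
r_1 = 39.0000 / 74.0000 = 0.527

0.527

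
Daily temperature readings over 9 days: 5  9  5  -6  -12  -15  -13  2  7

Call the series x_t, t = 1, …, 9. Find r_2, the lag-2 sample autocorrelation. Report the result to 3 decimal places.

Mean x̄ = (5 + 9 + 5 − 6 − 12 − 15 − 13 + 2 + 7)/9 = -2.0000
Σ(x_t−x̄)(x_{t+2}−x̄) = (49.0000) + (-44.0000) + (-70.0000) + (52.0000) + (110.0000) + (-52.0000) + (-99.0000) = -54.0000
Denominator Σ(x_t−x̄)² = 722.0000
r_2 = -54.0000 / 722.0000 = -0.075

-0.075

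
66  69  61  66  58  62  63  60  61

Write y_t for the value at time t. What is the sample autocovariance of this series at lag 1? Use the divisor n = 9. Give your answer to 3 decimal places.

Mean ȳ = (66 + 69 + 61 + 66 + 58 + 62 + 63 + 60 + 61)/9 = 62.8889
Σ_{t=1}^{8}(y_t−ȳ)(y_{t+1}−ȳ) = -4.2346
γ_1 = -4.2346 / 9 = -0.471

-0.471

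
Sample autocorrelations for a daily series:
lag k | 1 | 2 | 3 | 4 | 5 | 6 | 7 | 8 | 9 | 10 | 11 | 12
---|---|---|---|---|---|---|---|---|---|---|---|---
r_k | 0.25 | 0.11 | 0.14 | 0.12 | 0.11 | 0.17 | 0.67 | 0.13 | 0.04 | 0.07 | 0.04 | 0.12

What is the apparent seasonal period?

7

The largest autocorrelation is r_7 = 0.67; the remaining lags stay at or below 0.25. The elevated value at lag 1 (0.25), dropping to 0.11 at lag 2, reflects decaying short-term dependence rather than seasonality.
The dominant spike at lag 7 indicates a seasonal period of 7.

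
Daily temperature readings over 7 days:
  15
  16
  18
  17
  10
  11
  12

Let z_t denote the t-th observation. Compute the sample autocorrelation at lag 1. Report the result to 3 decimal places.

Mean z̄ = (15 + 16 + 18 + 17 + 10 + 11 + 12)/7 = 14.1429
Deviations from mean: 0.8571, 1.8571, 3.8571, 2.8571, -4.1429, -3.1429, -2.1429
Numerator Σ_{t=1}^{6}(z_t−z̄)(z_{t+1}−z̄) = 27.6939
Denominator Σ(z_t−z̄)² = 58.8571
r_1 = 27.6939 / 58.8571 = 0.471

0.471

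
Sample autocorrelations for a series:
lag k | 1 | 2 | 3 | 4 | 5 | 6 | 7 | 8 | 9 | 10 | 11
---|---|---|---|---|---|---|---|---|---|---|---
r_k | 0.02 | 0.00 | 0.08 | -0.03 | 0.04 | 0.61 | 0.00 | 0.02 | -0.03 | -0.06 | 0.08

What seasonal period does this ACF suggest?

6

The largest autocorrelation is r_6 = 0.61; the remaining lags stay at or below 0.08.
The dominant spike at lag 6 indicates a seasonal period of 6.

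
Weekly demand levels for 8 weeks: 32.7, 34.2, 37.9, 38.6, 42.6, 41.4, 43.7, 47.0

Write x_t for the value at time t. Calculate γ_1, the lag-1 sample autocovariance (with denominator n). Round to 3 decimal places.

11.013

Mean x̄ = (32.7 + 34.2 + 37.9 + 38.6 + 42.6 + 41.4 + 43.7 + 47.0)/8 = 39.7625
Σ_{t=1}^{7}(x_t−x̄)(x_{t+1}−x̄) = 88.1036
γ_1 = 88.1036 / 8 = 11.013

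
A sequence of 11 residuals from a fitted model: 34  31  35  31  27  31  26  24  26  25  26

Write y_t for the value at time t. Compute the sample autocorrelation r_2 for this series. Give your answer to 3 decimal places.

0.409

Mean ȳ = (34 + 31 + 35 + 31 + 27 + 31 + 26 + 24 + 26 + 25 + 26)/11 = 28.7273
Numerator Σ_{t=1}^{9}(y_t−ȳ)(y_{t+2}−ȳ) = 59.0331
Denominator Σ(y_t−ȳ)² = 144.1818
r_2 = 59.0331 / 144.1818 = 0.409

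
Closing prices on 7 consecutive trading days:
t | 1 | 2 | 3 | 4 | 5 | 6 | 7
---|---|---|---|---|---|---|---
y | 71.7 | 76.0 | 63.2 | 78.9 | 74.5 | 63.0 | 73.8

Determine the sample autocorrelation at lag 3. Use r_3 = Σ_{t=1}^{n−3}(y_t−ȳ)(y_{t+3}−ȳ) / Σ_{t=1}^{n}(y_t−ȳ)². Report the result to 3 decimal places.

Mean ȳ = (71.7 + 76.0 + 63.2 + 78.9 + 74.5 + 63.0 + 73.8)/7 = 71.5857
Deviations from mean: 0.1143, 4.4143, -8.3857, 7.3143, 2.9143, -8.5857, 2.2143
Numerator Σ_{t=1}^{4}(y_t−ȳ)(y_{t+3}−ȳ) = 101.8937
Denominator Σ(y_t−ȳ)² = 230.4286
r_3 = 101.8937 / 230.4286 = 0.442

0.442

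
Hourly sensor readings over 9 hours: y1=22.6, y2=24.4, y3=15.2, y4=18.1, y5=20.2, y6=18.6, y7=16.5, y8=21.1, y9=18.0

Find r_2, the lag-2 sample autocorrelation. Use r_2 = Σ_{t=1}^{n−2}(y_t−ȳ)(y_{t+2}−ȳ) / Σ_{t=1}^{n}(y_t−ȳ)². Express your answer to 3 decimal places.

Mean ȳ = (22.6 + 24.4 + 15.2 + 18.1 + 20.2 + 18.6 + 16.5 + 21.1 + 18.0)/9 = 19.4111
Σ(y_t−ȳ)(y_{t+2}−ȳ) = (-13.4288) + (-6.5410) + (-3.3221) + (1.0635) + (-2.2965) + (-1.3699) + (4.1079) = -21.7869
Denominator Σ(y_t−ȳ)² = 69.1089
r_2 = -21.7869 / 69.1089 = -0.315

-0.315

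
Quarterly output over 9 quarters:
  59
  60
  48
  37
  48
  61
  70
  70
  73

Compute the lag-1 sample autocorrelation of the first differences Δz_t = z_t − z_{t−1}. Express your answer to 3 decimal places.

First differences Δz: 1, -12, -11, 11, 13, 9, 0, 3
Mean of differences = 1.7500
Numerator Σ(Δz_t−Δz̄)(Δz_{t+1}−Δz̄) = 238.4375
Denominator Σ(Δz_t−Δz̄)² = 621.5000
r_1(Δz) = 238.4375 / 621.5000 = 0.384

0.384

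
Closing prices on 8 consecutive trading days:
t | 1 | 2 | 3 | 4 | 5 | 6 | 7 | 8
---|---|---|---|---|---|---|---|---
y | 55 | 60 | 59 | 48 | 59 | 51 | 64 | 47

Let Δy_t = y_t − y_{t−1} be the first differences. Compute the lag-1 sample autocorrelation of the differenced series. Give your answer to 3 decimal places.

-0.672

First differences Δy: 5, -1, -11, 11, -8, 13, -17
Mean of differences = -1.1429
Numerator Σ(Δy_t−Δȳ)(Δy_{t+1}−Δȳ) = -524.7347
Denominator Σ(Δy_t−Δȳ)² = 780.8571
r_1(Δy) = -524.7347 / 780.8571 = -0.672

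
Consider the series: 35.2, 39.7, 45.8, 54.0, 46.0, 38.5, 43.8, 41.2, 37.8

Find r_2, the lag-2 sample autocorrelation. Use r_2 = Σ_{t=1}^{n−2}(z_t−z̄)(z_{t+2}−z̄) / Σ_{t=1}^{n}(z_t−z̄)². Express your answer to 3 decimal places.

-0.334

Mean z̄ = (35.2 + 39.7 + 45.8 + 54.0 + 46.0 + 38.5 + 43.8 + 41.2 + 37.8)/9 = 42.4444
Numerator Σ_{t=1}^{7}(z_t−z̄)(z_{t+2}−z̄) = -86.2395
Denominator Σ(z_t−z̄)² = 257.9622
r_2 = -86.2395 / 257.9622 = -0.334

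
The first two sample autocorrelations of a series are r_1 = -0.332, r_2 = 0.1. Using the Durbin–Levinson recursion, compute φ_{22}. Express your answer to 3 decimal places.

-0.011

φ_{22} = (r_2 − r_1²) / (1 − r_1²)
r_1² = (-0.332)² = 0.110224
Numerator = 0.1 − 0.1102 = -0.0102; denominator = 1 − 0.1102 = 0.8898
φ_{22} = -0.0102 / 0.8898 = -0.011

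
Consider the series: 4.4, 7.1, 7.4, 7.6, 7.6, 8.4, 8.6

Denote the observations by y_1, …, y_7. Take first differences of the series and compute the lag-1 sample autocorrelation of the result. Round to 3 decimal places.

First differences Δy: 2.7, 0.3, 0.2, 0.0, 0.8, 0.2
Mean of differences = 0.7000
Numerator Σ(Δy_t−Δȳ)(Δy_{t+1}−Δȳ) = -0.3700
Denominator Σ(Δy_t−Δȳ)² = 5.1600
r_1(Δy) = -0.3700 / 5.1600 = -0.072

-0.072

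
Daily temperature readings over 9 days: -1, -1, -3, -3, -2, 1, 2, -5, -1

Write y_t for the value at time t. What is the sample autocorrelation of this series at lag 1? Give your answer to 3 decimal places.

Mean ȳ = (-1 − 1 − 3 − 3 − 2 + 1 + 2 − 5 − 1)/9 = -1.4444
Numerator Σ_{t=1}^{8}(y_t−ȳ)(y_{t+1}−ȳ) = -3.9753
Denominator Σ(y_t−ȳ)² = 36.2222
r_1 = -3.9753 / 36.2222 = -0.110

-0.110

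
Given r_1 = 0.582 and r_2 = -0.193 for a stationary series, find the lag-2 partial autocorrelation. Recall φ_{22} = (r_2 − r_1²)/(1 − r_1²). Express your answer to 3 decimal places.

-0.804

φ_{22} = (r_2 − r_1²) / (1 − r_1²)
r_1² = (0.582)² = 0.338724
Numerator = -0.193 − 0.3387 = -0.5317; denominator = 1 − 0.3387 = 0.6613
φ_{22} = -0.5317 / 0.6613 = -0.804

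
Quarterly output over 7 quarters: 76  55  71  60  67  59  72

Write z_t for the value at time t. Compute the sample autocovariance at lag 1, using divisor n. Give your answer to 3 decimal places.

-36.461

Mean z̄ = (76 + 55 + 71 + 60 + 67 + 59 + 72)/7 = 65.7143
Σ_{t=1}^{6}(z_t−z̄)(z_{t+1}−z̄) = -255.2245
γ_1 = -255.2245 / 7 = -36.461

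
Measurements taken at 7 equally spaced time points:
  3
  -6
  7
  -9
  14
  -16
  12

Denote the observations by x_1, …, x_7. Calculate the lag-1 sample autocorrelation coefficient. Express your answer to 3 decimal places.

-0.858

Mean x̄ = (3 − 6 + 7 − 9 + 14 − 16 + 12)/7 = 0.7143
Deviations from mean: 2.2857, -6.7143, 6.2857, -9.7143, 13.2857, -16.7143, 11.2857
Σ(x_t−x̄)(x_{t+1}−x̄) = (-15.3469) + (-42.2041) + (-61.0612) + (-129.0612) + (-222.0612) + (-188.6327) = -658.3673
Denominator Σ(x_t−x̄)² = 767.4286
r_1 = -658.3673 / 767.4286 = -0.858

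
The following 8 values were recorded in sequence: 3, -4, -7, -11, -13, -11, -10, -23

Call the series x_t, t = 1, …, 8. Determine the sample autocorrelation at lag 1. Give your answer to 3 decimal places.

Mean x̄ = (3 − 4 − 7 − 11 − 13 − 11 − 10 − 23)/8 = -9.5000
Deviations from mean: 12.5000, 5.5000, 2.5000, -1.5000, -3.5000, -1.5000, -0.5000, -13.5000
Σ(x_t−x̄)(x_{t+1}−x̄) = (68.7500) + (13.7500) + (-3.7500) + (5.2500) + (5.2500) + (0.7500) + (6.7500) = 96.7500
Denominator Σ(x_t−x̄)² = 392.0000
r_1 = 96.7500 / 392.0000 = 0.247

0.247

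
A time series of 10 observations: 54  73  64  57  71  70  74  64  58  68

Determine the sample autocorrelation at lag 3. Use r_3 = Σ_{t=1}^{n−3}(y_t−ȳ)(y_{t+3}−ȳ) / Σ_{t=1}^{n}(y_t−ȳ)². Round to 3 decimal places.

0.091

Mean ȳ = (54 + 73 + 64 + 57 + 71 + 70 + 74 + 64 + 58 + 68)/10 = 65.3000
Σ(y_t−ȳ)(y_{t+3}−ȳ) = (93.7900) + (43.8900) + (-6.1100) + (-72.2100) + (-7.4100) + (-34.3100) + (23.4900) = 41.1300
Denominator Σ(y_t−ȳ)² = 450.1000
r_3 = 41.1300 / 450.1000 = 0.091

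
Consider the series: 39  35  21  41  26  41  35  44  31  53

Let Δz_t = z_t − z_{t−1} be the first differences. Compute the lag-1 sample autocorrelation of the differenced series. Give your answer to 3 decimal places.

-0.714

First differences Δz: -4, -14, 20, -15, 15, -6, 9, -13, 22
Mean of differences = 1.5556
Numerator Σ(Δz_t−Δz̄)(Δz_{t+1}−Δz̄) = -1292.1975
Denominator Σ(Δz_t−Δz̄)² = 1810.2222
r_1(Δz) = -1292.1975 / 1810.2222 = -0.714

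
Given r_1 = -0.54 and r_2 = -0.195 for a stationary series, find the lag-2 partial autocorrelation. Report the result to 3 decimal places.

-0.687

φ_{22} = (r_2 − r_1²) / (1 − r_1²)
r_1² = (-0.54)² = 0.2916
Numerator = -0.195 − 0.2916 = -0.4866; denominator = 1 − 0.2916 = 0.7084
φ_{22} = -0.4866 / 0.7084 = -0.687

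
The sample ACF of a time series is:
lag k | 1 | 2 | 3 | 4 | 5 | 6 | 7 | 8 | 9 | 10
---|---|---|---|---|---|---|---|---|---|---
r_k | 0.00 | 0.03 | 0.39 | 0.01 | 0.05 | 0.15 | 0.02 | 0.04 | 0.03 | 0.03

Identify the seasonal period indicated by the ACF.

The largest autocorrelation is r_3 = 0.39, with a weaker echo at lag 6 (0.15); the remaining lags stay at or below 0.05.
The dominant spike at lag 3 indicates a seasonal period of 3.

3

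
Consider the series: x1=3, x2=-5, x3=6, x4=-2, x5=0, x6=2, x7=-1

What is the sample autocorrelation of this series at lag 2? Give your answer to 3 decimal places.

Mean x̄ = (3 − 5 + 6 − 2 + 0 + 2 − 1)/7 = 0.4286
Σ(x_t−x̄)(x_{t+2}−x̄) = (14.3265) + (13.1837) + (-2.3878) + (-3.8163) + (0.6122) = 21.9184
Denominator Σ(x_t−x̄)² = 77.7143
r_2 = 21.9184 / 77.7143 = 0.282

0.282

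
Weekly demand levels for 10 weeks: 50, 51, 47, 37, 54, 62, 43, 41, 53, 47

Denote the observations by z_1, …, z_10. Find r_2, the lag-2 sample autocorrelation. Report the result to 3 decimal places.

Mean z̄ = (50 + 51 + 47 + 37 + 54 + 62 + 43 + 41 + 53 + 47)/10 = 48.5000
Numerator Σ_{t=1}^{8}(z_t−z̄)(z_{t+2}−z̄) = -339.5000
Denominator Σ(z_t−z̄)² = 464.5000
r_2 = -339.5000 / 464.5000 = -0.731

-0.731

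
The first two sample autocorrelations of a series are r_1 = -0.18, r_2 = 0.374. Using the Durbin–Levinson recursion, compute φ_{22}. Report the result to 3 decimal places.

φ_{22} = (r_2 − r_1²) / (1 − r_1²)
r_1² = (-0.18)² = 0.0324
Numerator = 0.374 − 0.0324 = 0.3416; denominator = 1 − 0.0324 = 0.9676
φ_{22} = 0.3416 / 0.9676 = 0.353

0.353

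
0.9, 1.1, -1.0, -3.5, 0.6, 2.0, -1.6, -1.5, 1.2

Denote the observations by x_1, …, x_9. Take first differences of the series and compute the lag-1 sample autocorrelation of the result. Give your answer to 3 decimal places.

-0.095

First differences Δx: 0.2, -2.1, -2.5, 4.1, 1.4, -3.6, 0.1, 2.7
Mean of differences = 0.0375
Numerator Σ(Δx_t−Δx̄)(Δx_{t+1}−Δx̄) = -4.7139
Denominator Σ(Δx_t−Δx̄)² = 49.7188
r_1(Δx) = -4.7139 / 49.7188 = -0.095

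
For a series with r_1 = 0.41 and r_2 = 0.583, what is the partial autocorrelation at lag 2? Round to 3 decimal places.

φ_{22} = (r_2 − r_1²) / (1 − r_1²)
r_1² = (0.41)² = 0.1681
Numerator = 0.583 − 0.1681 = 0.4149; denominator = 1 − 0.1681 = 0.8319
φ_{22} = 0.4149 / 0.8319 = 0.499

0.499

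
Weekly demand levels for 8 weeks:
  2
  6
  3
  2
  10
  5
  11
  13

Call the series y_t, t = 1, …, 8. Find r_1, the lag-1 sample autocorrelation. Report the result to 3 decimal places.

Mean ȳ = (2 + 6 + 3 + 2 + 10 + 5 + 11 + 13)/8 = 6.5000
Deviations from mean: -4.5000, -0.5000, -3.5000, -4.5000, 3.5000, -1.5000, 4.5000, 6.5000
Σ(y_t−ȳ)(y_{t+1}−ȳ) = (2.2500) + (1.7500) + (15.7500) + (-15.7500) + (-5.2500) + (-6.7500) + (29.2500) = 21.2500
Denominator Σ(y_t−ȳ)² = 130.0000
r_1 = 21.2500 / 130.0000 = 0.163

0.163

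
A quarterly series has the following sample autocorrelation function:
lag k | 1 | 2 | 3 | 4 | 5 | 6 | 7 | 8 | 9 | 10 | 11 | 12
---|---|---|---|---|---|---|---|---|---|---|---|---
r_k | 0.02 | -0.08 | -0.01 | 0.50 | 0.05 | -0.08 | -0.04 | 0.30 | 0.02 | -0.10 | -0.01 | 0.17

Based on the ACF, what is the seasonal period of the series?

4

The largest autocorrelation is r_4 = 0.50, with weaker echoes at lags 8 (0.30) and 12 (0.17); the remaining lags stay at or below 0.05.
The dominant spike at lag 4 indicates a seasonal period of 4.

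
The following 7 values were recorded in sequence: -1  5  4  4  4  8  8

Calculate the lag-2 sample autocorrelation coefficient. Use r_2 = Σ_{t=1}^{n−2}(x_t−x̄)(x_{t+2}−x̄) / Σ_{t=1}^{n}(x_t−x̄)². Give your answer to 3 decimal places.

Mean x̄ = (-1 + 5 + 4 + 4 + 4 + 8 + 8)/7 = 4.5714
Deviations from mean: -5.5714, 0.4286, -0.5714, -0.5714, -0.5714, 3.4286, 3.4286
Σ(x_t−x̄)(x_{t+2}−x̄) = (3.1837) + (-0.2449) + (0.3265) + (-1.9592) + (-1.9592) = -0.6531
Denominator Σ(x_t−x̄)² = 55.7143
r_2 = -0.6531 / 55.7143 = -0.012

-0.012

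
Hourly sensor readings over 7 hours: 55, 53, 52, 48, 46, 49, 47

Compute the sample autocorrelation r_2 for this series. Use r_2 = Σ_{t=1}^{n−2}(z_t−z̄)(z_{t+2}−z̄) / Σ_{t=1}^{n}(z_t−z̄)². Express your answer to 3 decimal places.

Mean z̄ = (55 + 53 + 52 + 48 + 46 + 49 + 47)/7 = 50.0000
Deviations from mean: 5.0000, 3.0000, 2.0000, -2.0000, -4.0000, -1.0000, -3.0000
Σ(z_t−z̄)(z_{t+2}−z̄) = (10.0000) + (-6.0000) + (-8.0000) + (2.0000) + (12.0000) = 10.0000
Denominator Σ(z_t−z̄)² = 68.0000
r_2 = 10.0000 / 68.0000 = 0.147

0.147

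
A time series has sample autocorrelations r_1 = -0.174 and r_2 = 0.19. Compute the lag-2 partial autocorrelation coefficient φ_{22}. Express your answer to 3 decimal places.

0.165

φ_{22} = (r_2 − r_1²) / (1 − r_1²)
r_1² = (-0.174)² = 0.030276
Numerator = 0.19 − 0.0303 = 0.1597; denominator = 1 − 0.0303 = 0.9697
φ_{22} = 0.1597 / 0.9697 = 0.165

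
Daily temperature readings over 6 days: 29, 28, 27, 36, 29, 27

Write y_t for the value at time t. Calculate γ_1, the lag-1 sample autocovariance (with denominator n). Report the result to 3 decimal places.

Mean ȳ = (29 + 28 + 27 + 36 + 29 + 27)/6 = 29.3333
Deviations: -0.3333, -1.3333, -2.3333, 6.6667, -0.3333, -2.3333
Σ_{t=1}^{5}(y_t−ȳ)(y_{t+1}−ȳ) = -13.4444
γ_1 = -13.4444 / 6 = -2.241

-2.241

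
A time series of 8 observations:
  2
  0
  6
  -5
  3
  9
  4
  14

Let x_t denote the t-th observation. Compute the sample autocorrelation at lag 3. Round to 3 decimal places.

Mean x̄ = (2 + 0 + 6 − 5 + 3 + 9 + 4 + 14)/8 = 4.1250
Σ(x_t−x̄)(x_{t+3}−x̄) = (19.3906) + (4.6406) + (9.1406) + (1.1406) + (-11.1094) = 23.2031
Denominator Σ(x_t−x̄)² = 230.8750
r_3 = 23.2031 / 230.8750 = 0.101

0.101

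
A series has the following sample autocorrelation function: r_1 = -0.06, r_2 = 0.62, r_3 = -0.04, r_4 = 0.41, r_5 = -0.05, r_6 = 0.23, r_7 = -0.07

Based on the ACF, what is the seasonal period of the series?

2

The largest autocorrelation is r_2 = 0.62, with weaker echoes at lags 4 (0.41) and 6 (0.23); the remaining lags stay at or below -0.04.
The dominant spike at lag 2 indicates a seasonal period of 2.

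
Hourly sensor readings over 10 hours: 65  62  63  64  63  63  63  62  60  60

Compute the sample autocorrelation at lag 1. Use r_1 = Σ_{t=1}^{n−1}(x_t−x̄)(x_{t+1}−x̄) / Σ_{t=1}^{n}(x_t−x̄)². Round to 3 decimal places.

0.344

Mean x̄ = (65 + 62 + 63 + 64 + 63 + 63 + 63 + 62 + 60 + 60)/10 = 62.5000
Numerator Σ_{t=1}^{9}(x_t−x̄)(x_{t+1}−x̄) = 7.7500
Denominator Σ(x_t−x̄)² = 22.5000
r_1 = 7.7500 / 22.5000 = 0.344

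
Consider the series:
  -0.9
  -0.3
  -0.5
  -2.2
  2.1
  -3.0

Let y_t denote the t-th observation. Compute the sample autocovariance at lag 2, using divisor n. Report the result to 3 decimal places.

Mean ȳ = (-0.9 − 0.3 − 0.5 − 2.2 + 2.1 − 3.0)/6 = -0.8000
Σ_{t=1}^{4}(y_t−ȳ)(y_{t+2}−ȳ) = 3.2200
γ_2 = 3.2200 / 6 = 0.537

0.537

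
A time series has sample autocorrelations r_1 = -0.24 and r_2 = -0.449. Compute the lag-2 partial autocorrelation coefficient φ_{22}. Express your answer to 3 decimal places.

-0.538

φ_{22} = (r_2 − r_1²) / (1 − r_1²)
r_1² = (-0.24)² = 0.0576
Numerator = -0.449 − 0.0576 = -0.5066; denominator = 1 − 0.0576 = 0.9424
φ_{22} = -0.5066 / 0.9424 = -0.538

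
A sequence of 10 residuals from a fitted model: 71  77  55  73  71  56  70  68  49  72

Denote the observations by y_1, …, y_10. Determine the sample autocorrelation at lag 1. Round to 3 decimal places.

-0.413

Mean ȳ = (71 + 77 + 55 + 73 + 71 + 56 + 70 + 68 + 49 + 72)/10 = 66.2000
Numerator Σ_{t=1}^{9}(y_t−ȳ)(y_{t+1}−ȳ) = -324.2400
Denominator Σ(y_t−ȳ)² = 785.6000
r_1 = -324.2400 / 785.6000 = -0.413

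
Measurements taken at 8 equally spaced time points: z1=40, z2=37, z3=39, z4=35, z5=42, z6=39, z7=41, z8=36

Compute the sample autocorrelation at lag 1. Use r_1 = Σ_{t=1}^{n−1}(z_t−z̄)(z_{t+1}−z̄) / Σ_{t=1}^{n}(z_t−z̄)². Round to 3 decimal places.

-0.490

Mean z̄ = (40 + 37 + 39 + 35 + 42 + 39 + 41 + 36)/8 = 38.6250
Numerator Σ_{t=1}^{7}(z_t−z̄)(z_{t+1}−z̄) = -20.5156
Denominator Σ(z_t−z̄)² = 41.8750
r_1 = -20.5156 / 41.8750 = -0.490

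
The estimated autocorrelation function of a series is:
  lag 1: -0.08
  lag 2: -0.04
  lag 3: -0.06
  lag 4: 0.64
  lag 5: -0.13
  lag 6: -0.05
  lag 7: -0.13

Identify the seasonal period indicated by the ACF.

The largest autocorrelation is r_4 = 0.64; the remaining lags stay at or below -0.04.
The dominant spike at lag 4 indicates a seasonal period of 4.

4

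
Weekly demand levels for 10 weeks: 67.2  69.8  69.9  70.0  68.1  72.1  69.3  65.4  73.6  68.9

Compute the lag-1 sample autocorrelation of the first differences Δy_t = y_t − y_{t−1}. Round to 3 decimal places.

-0.571

First differences Δy: 2.6, 0.1, 0.1, -1.9, 4.0, -2.8, -3.9, 8.2, -4.7
Mean of differences = 0.1889
Numerator Σ(Δy_t−Δȳ)(Δy_{t+1}−Δȳ) = -79.0735
Denominator Σ(Δy_t−Δȳ)² = 138.4489
r_1(Δy) = -79.0735 / 138.4489 = -0.571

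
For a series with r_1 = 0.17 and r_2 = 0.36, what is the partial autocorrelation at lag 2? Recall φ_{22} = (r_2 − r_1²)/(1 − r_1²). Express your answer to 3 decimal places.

φ_{22} = (r_2 − r_1²) / (1 − r_1²)
r_1² = (0.17)² = 0.0289
Numerator = 0.36 − 0.0289 = 0.3311; denominator = 1 − 0.0289 = 0.9711
φ_{22} = 0.3311 / 0.9711 = 0.341

0.341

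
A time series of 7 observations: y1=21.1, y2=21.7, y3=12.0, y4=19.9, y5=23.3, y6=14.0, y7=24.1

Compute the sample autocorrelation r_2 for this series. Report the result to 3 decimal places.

-0.189

Mean ȳ = (21.1 + 21.7 + 12.0 + 19.9 + 23.3 + 14.0 + 24.1)/7 = 19.4429
Deviations from mean: 1.6571, 2.2571, -7.4429, 0.4571, 3.8571, -5.4429, 4.6571
Numerator Σ_{t=1}^{5}(y_t−ȳ)(y_{t+2}−ȳ) = -24.5351
Denominator Σ(y_t−ȳ)² = 129.6371
r_2 = -24.5351 / 129.6371 = -0.189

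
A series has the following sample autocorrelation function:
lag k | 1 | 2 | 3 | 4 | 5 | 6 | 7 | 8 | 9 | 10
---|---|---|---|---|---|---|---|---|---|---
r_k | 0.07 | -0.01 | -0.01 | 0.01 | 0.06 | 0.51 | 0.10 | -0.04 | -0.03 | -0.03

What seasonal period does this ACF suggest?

6

The largest autocorrelation is r_6 = 0.51; the remaining lags stay at or below 0.10.
The dominant spike at lag 6 indicates a seasonal period of 6.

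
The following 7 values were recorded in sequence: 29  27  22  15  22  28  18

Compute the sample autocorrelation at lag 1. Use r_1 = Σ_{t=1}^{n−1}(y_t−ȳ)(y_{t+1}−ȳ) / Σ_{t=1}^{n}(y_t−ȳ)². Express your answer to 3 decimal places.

Mean ȳ = (29 + 27 + 22 + 15 + 22 + 28 + 18)/7 = 23.0000
Deviations from mean: 6.0000, 4.0000, -1.0000, -8.0000, -1.0000, 5.0000, -5.0000
Numerator Σ_{t=1}^{6}(y_t−ȳ)(y_{t+1}−ȳ) = 6.0000
Denominator Σ(y_t−ȳ)² = 168.0000
r_1 = 6.0000 / 168.0000 = 0.036

0.036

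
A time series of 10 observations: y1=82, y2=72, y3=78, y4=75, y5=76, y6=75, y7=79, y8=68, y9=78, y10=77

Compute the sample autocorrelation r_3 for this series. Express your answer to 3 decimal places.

Mean ȳ = (82 + 72 + 78 + 75 + 76 + 75 + 79 + 68 + 78 + 77)/10 = 76.0000
Numerator Σ_{t=1}^{7}(y_t−ȳ)(y_{t+3}−ȳ) = -10.0000
Denominator Σ(y_t−ȳ)² = 136.0000
r_3 = -10.0000 / 136.0000 = -0.074

-0.074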